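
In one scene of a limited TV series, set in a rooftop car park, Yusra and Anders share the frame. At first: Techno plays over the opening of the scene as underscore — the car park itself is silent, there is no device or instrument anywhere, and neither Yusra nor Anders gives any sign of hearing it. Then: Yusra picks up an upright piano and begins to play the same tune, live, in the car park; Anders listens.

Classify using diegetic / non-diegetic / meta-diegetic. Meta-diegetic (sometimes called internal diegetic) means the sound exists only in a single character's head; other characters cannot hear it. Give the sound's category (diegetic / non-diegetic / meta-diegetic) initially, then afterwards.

Initially: no in-world source exists and no character can hear it — underscore → non-diegetic.
Afterwards: an upright piano is now a real source in the story world and the characters hear it → diegetic.

non-diegetic, diegetic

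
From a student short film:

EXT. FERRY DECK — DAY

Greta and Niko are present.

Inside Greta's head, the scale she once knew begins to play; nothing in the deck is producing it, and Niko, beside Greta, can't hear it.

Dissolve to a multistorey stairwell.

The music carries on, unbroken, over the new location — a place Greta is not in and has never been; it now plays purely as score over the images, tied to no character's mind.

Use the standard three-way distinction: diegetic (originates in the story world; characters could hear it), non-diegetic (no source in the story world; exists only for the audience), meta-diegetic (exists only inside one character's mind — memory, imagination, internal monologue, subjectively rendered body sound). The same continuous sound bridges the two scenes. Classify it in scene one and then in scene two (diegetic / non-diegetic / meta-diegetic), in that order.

Scene one: the music exists only inside Greta's mind; Niko can't hear it → meta-diegetic.
Scene two: it's detached from Greta entirely and plays over unrelated images with no in-world source — conventional underscore → non-diegetic.

meta-diegetic, non-diegetic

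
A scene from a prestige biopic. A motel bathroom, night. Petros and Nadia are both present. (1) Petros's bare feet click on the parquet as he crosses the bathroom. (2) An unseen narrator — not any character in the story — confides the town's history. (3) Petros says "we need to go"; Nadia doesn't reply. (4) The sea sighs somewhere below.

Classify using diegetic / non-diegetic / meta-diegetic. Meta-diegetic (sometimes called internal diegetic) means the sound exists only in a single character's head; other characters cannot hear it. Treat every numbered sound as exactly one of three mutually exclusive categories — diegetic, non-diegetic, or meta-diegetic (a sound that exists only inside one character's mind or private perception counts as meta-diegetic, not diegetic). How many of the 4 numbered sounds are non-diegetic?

Sound (1): Petros's footsteps are produced in the story world, so diegetic.
(2) is non-diegetic: commentary laid over the scene from outside the fiction.
Sound (3): spoken by a character present in the story world, so diegetic.
Sound (4): it's the actual ambient sound of the location, so diegetic.
Non-diegetic: (2) — that's 1.

1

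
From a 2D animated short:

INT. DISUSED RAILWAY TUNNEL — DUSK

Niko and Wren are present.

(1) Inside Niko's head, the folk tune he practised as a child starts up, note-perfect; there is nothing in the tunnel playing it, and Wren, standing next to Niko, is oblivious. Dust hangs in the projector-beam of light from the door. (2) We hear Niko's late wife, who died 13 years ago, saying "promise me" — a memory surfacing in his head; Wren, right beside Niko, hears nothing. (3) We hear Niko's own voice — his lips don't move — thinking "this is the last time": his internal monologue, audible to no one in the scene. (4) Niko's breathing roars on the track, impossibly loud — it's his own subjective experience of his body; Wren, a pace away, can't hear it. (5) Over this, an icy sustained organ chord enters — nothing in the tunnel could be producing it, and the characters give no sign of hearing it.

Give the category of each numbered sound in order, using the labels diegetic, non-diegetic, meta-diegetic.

(1) it lives in Niko's subjectivity, not in the tunnel → meta-diegetic.
Sound (2): it's Niko's recollection rendered as sound; the other character can't hear it, so meta-diegetic.
(3) is meta-diegetic: it's Niko's unspoken thought, heard only by the audience via his subjectivity.
(4) a subjective body sound — Niko's private perception, inaudible to Wren → meta-diegetic.
(5) is non-diegetic: nothing in the tunnel produces it and the characters don't hear it — pure soundtrack.

meta-diegetic, meta-diegetic, meta-diegetic, meta-diegetic, non-diegetic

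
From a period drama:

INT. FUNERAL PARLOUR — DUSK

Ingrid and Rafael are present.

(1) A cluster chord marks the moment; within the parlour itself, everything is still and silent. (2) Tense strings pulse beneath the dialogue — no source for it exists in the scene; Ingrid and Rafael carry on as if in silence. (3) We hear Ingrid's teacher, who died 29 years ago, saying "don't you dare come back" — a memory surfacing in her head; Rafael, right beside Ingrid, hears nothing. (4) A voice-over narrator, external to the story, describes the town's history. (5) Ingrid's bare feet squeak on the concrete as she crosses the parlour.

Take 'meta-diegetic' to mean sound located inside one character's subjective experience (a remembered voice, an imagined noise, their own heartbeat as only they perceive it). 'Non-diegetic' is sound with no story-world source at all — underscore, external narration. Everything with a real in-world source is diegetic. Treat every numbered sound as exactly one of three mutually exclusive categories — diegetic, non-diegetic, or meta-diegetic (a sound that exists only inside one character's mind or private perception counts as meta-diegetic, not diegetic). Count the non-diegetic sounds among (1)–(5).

3

(1) nothing in the scene produces it; it's an accent added for the audience → non-diegetic.
(2) score with no on-screen or off-screen source; it exists for the audience alone → non-diegetic.
(3) is meta-diegetic: a remembered line, private to Ingrid — not present in the room, not audible to Rafael.
(4) the narrator exists outside the story world, addressing only the audience → non-diegetic.
(5) Ingrid's footsteps are produced in the story world → diegetic.
So 3 of the 5 are non-diegetic: (1), (2), (4).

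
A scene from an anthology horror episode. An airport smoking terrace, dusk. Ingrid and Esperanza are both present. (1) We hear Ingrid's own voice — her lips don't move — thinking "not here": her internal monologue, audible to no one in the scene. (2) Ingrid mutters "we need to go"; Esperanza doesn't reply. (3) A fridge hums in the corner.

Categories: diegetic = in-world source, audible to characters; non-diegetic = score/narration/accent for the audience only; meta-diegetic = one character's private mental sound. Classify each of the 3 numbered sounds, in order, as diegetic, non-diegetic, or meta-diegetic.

Sound (1): internal monologue — inside Ingrid's mind, not spoken into the scene, so meta-diegetic.
(2) on-screen dialogue — Ingrid speaks and Esperanza is there to hear → diegetic.
(3) it's the actual ambient sound of the location → diegetic.

meta-diegetic, diegetic, diegetic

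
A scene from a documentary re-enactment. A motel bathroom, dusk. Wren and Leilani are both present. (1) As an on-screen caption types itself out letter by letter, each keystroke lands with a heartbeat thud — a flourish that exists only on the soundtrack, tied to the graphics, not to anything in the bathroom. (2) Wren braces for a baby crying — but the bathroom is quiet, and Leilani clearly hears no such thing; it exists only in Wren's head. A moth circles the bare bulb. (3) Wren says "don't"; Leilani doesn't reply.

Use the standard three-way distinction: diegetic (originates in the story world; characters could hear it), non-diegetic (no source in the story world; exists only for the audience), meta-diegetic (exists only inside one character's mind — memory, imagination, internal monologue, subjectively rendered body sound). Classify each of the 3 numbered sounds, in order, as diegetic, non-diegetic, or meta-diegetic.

non-diegetic, meta-diegetic, diegetic

(1) is non-diegetic: sound married to a title/caption — outside the diegesis by definition.
(2) is meta-diegetic: Wren alone 'hears' it — an imagined sound, not present in the space.
Sound (3): Wren is a character speaking aloud in the scene, so diegetic.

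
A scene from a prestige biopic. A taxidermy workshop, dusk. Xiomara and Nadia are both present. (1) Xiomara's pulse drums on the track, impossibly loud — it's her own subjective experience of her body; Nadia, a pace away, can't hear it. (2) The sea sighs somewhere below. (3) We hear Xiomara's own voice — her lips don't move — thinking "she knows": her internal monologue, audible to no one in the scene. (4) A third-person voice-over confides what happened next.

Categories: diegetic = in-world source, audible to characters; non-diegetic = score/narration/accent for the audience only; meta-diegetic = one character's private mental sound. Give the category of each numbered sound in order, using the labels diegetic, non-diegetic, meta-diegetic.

Sound (1): point-of-audition from inside Xiomara's body; not a sound in the room, so meta-diegetic.
(2) ambient/room sound belonging to the story's physical space → diegetic.
(3) internal monologue — inside Xiomara's mind, not spoken into the scene → meta-diegetic.
(4) is non-diegetic: commentary laid over the scene from outside the fiction.

meta-diegetic, diegetic, meta-diegetic, non-diegetic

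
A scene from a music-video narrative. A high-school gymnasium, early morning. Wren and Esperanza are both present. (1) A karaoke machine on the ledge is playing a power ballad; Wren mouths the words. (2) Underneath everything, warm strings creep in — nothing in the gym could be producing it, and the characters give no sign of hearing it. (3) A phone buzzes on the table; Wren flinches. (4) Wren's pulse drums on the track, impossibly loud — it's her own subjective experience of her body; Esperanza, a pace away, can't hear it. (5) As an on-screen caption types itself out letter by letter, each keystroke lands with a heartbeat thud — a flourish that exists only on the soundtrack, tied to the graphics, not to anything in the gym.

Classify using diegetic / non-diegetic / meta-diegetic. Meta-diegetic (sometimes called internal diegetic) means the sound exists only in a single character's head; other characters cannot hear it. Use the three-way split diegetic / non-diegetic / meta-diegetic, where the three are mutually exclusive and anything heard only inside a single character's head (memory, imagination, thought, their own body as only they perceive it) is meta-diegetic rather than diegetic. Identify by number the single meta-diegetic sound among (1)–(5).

(1) is diegetic: a karaoke machine is a physical source in the scene and Wren reacts to it.
Sound (2): nothing in the gym produces it and the characters don't hear it — pure soundtrack, so non-diegetic.
(3) a phone is a real object/event in the scene's world → diegetic.
Sound (4): it's Wren's internal bodily sensation rendered as sound; only Wren 'hears' it, so meta-diegetic.
(5) is non-diegetic: sound married to a title/caption — outside the diegesis by definition.
Only (4) is meta-diegetic.

4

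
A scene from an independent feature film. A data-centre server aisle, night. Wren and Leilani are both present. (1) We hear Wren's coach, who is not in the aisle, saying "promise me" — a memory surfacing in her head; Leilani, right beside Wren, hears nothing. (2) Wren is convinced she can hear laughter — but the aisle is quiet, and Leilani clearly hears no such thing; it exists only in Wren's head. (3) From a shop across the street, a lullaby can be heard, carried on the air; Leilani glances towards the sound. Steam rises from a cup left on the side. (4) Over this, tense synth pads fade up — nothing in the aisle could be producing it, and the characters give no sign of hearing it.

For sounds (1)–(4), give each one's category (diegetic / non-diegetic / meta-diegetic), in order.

meta-diegetic, meta-diegetic, diegetic, non-diegetic

Sound (1): it's Wren's recollection rendered as sound; the other character can't hear it, so meta-diegetic.
(2) is meta-diegetic: Wren alone 'hears' it — an imagined sound, not present in the space.
(3) the music has an off-screen but real-world source and a character hears it → diegetic.
(4) is non-diegetic: nothing in the aisle produces it and the characters don't hear it — pure soundtrack.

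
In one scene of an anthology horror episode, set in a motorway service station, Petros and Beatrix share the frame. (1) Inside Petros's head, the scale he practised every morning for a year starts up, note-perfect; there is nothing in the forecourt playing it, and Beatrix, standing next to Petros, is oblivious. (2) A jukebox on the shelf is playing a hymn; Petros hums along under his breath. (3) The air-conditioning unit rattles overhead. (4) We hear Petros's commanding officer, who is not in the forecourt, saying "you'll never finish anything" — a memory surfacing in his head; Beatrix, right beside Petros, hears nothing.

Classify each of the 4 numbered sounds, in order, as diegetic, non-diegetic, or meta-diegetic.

(1) remembered music, private to Petros — Beatrix is oblivious because it isn't in the room → meta-diegetic.
(2) is diegetic: source music from a jukebox, which exists in the story world.
(3) is diegetic: the air-conditioning unit is part of the location's real environment.
Sound (4): a remembered line, private to Petros — not present in the room, not audible to Beatrix, so meta-diegetic.

meta-diegetic, diegetic, diegetic, meta-diegetic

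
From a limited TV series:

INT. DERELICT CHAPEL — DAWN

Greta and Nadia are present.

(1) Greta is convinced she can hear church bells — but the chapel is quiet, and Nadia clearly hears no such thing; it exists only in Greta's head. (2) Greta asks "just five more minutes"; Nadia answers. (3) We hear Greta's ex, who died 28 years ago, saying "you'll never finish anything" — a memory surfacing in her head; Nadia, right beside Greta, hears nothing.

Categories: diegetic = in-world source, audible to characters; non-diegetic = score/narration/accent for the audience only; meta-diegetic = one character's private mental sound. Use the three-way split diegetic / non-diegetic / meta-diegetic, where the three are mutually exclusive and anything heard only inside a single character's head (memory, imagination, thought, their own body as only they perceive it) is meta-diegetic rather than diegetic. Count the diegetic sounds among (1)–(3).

1

(1) the sound is imagined by Greta; nothing in the story world is producing it and Nadia can't hear it → meta-diegetic.
(2) is diegetic: Greta is a character speaking aloud in the scene.
(3) is meta-diegetic: a remembered line, private to Greta — not present in the room, not audible to Nadia.
So 1 of the 3 is diegetic: (2).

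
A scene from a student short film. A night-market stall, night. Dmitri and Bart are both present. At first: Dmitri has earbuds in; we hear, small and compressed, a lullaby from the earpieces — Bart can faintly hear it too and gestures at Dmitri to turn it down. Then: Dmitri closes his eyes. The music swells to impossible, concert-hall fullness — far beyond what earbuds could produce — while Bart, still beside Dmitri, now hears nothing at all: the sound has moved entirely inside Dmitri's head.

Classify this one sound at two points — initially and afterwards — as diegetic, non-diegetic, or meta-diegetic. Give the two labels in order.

Initially: the earbuds are a physical source both characters can hear → diegetic.
Afterwards: the music now exists only as Dmitri's subjective experience; Bart can no longer hear it → meta-diegetic.

diegetic, meta-diegetic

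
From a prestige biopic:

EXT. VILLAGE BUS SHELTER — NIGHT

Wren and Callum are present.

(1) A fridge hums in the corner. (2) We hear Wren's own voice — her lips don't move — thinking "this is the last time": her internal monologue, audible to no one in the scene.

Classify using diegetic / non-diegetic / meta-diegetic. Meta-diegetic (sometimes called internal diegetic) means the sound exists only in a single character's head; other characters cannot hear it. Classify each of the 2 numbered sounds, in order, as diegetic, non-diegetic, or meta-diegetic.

(1) it's the actual ambient sound of the location → diegetic.
(2) Wren's thought-voice: a private mental sound no other character can hear → meta-diegetic.

diegetic, meta-diegetic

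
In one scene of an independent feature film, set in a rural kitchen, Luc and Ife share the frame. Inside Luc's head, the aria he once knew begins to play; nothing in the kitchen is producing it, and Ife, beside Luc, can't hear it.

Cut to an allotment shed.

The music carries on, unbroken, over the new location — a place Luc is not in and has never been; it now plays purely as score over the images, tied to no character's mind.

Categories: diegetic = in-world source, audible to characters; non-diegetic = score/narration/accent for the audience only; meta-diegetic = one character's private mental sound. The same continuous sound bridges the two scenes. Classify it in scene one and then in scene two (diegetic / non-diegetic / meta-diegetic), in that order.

meta-diegetic, non-diegetic

Scene one: the music exists only inside Luc's mind; Ife can't hear it → meta-diegetic.
Scene two: it's detached from Luc entirely and plays over unrelated images with no in-world source — conventional underscore → non-diegetic.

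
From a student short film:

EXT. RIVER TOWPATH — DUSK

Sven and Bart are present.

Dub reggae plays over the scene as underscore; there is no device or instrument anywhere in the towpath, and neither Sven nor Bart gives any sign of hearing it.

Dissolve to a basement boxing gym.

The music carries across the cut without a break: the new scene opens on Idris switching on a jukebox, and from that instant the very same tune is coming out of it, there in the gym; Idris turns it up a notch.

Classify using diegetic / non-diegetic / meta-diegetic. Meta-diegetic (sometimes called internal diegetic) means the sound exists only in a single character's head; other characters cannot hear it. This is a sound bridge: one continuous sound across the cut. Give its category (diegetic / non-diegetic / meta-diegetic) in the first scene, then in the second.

Scene one: there's no in-world source anywhere and no character hears it — underscore for the audience only → non-diegetic.
Scene two: once Idris turns on a jukebox, the music has a real source in the story world and Idris reacts to it → diegetic.

non-diegetic, diegetic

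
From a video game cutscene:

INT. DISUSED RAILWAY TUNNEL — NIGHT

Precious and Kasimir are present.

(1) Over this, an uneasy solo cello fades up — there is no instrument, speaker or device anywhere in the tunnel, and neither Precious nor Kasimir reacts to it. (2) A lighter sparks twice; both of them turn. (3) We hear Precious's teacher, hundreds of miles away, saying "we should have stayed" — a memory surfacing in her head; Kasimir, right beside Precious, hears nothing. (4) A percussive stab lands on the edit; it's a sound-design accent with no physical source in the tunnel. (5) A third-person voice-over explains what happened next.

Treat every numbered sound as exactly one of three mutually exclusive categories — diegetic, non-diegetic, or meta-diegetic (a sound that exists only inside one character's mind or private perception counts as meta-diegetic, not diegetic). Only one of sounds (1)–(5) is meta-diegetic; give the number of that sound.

Sound (1): it has no source in the story world and no character can hear it — it's underscore, so non-diegetic.
Sound (2): an in-world source (a lighter); characters could hear it, so diegetic.
(3) is meta-diegetic: it's Precious's recollection rendered as sound; the other character can't hear it.
(4) is non-diegetic: it's a sound-design accent with no in-world source; no one in the scene can hear it.
Sound (5): the narrator exists outside the story world, addressing only the audience, so non-diegetic.
Only (3) is meta-diegetic.

3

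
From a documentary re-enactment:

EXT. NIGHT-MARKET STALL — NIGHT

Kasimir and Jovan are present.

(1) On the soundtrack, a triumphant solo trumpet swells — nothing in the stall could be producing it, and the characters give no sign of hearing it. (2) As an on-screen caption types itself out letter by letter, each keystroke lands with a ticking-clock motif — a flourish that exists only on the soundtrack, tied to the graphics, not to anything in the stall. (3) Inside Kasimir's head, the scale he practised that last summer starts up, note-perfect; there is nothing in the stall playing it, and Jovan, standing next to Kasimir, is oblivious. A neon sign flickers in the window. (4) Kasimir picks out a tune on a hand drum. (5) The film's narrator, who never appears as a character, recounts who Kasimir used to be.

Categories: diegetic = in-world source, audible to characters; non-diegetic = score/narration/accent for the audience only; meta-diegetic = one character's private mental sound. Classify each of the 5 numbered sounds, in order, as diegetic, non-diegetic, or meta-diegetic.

non-diegetic, non-diegetic, meta-diegetic, diegetic, non-diegetic

(1) is non-diegetic: it has no source in the story world and no character can hear it — it's underscore.
(2) sound married to a title/caption — outside the diegesis by definition → non-diegetic.
(3) is meta-diegetic: remembered music, private to Kasimir — Jovan is oblivious because it isn't in the room.
(4) is diegetic: Kasimir is producing the music live, in the story world.
Sound (5): commentary laid over the scene from outside the fiction, so non-diegetic.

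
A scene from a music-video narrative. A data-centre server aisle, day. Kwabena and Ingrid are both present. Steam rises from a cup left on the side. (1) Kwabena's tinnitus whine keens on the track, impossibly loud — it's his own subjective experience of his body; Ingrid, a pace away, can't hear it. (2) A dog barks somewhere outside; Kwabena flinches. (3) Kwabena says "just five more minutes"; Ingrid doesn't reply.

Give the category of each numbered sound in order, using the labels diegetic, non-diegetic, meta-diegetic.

(1) is meta-diegetic: point-of-audition from inside Kwabena's body; not a sound in the room.
Sound (2): an in-world source (a dog); characters could hear it, so diegetic.
(3) spoken by a character present in the story world → diegetic.

meta-diegetic, diegetic, diegetic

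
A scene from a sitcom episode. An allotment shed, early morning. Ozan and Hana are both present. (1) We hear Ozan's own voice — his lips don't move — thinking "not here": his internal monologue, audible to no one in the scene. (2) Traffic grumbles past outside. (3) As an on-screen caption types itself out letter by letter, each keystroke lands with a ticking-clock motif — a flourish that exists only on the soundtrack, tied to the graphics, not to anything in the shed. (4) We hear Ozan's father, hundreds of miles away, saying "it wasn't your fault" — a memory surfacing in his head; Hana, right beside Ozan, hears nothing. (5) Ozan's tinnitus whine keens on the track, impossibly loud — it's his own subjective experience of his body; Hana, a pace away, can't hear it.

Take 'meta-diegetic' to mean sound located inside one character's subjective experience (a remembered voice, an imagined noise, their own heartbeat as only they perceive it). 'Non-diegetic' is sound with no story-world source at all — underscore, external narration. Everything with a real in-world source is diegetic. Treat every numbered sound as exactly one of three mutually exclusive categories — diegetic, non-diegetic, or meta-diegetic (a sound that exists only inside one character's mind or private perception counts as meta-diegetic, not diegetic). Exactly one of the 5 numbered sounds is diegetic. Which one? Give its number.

(1) is meta-diegetic: it's Ozan's unspoken thought, heard only by the audience via his subjectivity.
(2) it's the actual ambient sound of the location → diegetic.
(3) it accompanies on-screen graphics, not anything inside the story world → non-diegetic.
(4) is meta-diegetic: the voice is a memory playing only inside Ozan's mind; Hana can't hear it.
Sound (5): point-of-audition from inside Ozan's body; not a sound in the room, so meta-diegetic.
Only (2) is diegetic.

2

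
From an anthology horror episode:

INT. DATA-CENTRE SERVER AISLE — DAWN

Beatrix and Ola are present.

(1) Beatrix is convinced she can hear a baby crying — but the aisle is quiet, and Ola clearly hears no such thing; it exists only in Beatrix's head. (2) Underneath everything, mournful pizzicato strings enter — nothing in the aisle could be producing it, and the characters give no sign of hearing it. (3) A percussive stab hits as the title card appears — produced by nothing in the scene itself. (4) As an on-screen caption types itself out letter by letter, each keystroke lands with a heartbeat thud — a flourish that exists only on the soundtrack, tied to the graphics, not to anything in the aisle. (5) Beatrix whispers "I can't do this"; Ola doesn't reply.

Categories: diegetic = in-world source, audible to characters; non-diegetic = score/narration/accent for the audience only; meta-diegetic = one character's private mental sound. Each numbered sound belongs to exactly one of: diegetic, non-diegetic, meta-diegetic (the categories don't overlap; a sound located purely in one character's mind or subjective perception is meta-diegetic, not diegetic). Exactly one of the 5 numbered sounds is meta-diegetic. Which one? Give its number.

1

Sound (1): Beatrix alone 'hears' it — an imagined sound, not present in the space, so meta-diegetic.
(2) nothing in the aisle produces it and the characters don't hear it — pure soundtrack → non-diegetic.
Sound (3): nothing in the scene produces it; it's an accent added for the audience, so non-diegetic.
(4) is non-diegetic: it accompanies on-screen graphics, not anything inside the story world.
(5) on-screen dialogue — Beatrix speaks and Ola is there to hear → diegetic.
Only (1) is meta-diegetic.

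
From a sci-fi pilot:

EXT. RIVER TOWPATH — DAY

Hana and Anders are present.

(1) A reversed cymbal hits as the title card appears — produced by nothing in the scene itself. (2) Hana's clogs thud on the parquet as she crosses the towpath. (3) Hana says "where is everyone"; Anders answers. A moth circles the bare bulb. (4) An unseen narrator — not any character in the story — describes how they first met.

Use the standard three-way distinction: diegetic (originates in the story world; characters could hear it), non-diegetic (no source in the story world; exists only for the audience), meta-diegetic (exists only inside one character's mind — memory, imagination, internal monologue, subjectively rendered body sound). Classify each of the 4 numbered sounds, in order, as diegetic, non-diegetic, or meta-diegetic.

non-diegetic, diegetic, diegetic, non-diegetic

(1) an editorial stinger — it belongs to the cut, not the story world → non-diegetic.
(2) Hana's footsteps are produced in the story world → diegetic.
(3) on-screen dialogue — Hana speaks and Anders is there to hear → diegetic.
(4) is non-diegetic: external voice-over — not a character, not heard by anyone in the scene.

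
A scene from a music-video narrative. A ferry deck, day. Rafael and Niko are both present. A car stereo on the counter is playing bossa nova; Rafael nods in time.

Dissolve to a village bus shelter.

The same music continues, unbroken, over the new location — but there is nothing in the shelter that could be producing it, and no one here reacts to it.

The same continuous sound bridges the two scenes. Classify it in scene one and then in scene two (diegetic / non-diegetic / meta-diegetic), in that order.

Scene one: a car stereo is an on-screen source and Rafael reacts to it → diegetic.
Scene two: there is no source in the shelter and no one hears it — it's now underscore → non-diegetic.

diegetic, non-diegetic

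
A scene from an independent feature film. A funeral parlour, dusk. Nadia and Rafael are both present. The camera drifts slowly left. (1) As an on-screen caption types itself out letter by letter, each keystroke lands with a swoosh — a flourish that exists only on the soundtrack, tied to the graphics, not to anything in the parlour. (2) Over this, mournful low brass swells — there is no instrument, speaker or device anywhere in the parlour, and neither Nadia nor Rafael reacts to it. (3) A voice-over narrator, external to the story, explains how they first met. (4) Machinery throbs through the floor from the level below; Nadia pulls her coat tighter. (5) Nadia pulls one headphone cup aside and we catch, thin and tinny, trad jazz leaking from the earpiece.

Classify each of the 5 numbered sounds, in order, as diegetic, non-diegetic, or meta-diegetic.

non-diegetic, non-diegetic, non-diegetic, diegetic, diegetic

Sound (1): sound married to a title/caption — outside the diegesis by definition, so non-diegetic.
(2) score with no on-screen or off-screen source; it exists for the audience alone → non-diegetic.
(3) commentary laid over the scene from outside the fiction → non-diegetic.
(4) ambient/room sound belonging to the story's physical space → diegetic.
(5) the headphones are an on-screen source → diegetic.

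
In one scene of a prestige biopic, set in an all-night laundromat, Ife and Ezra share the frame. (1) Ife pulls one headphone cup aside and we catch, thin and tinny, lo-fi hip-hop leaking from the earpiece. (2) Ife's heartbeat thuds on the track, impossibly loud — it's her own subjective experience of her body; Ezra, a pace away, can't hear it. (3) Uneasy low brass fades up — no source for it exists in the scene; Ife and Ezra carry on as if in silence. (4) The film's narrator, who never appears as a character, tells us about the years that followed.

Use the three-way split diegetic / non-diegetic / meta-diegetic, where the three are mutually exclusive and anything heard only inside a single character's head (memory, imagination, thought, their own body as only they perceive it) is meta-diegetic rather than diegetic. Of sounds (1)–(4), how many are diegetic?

(1) it's leaking from a physical pair of headphones in the scene → diegetic.
(2) point-of-audition from inside Ife's body; not a sound in the room → meta-diegetic.
(3) is non-diegetic: it has no source in the story world and no character can hear it — it's underscore.
Sound (4): external voice-over — not a character, not heard by anyone in the scene, so non-diegetic.
Diegetic: (1) — that's 1.

1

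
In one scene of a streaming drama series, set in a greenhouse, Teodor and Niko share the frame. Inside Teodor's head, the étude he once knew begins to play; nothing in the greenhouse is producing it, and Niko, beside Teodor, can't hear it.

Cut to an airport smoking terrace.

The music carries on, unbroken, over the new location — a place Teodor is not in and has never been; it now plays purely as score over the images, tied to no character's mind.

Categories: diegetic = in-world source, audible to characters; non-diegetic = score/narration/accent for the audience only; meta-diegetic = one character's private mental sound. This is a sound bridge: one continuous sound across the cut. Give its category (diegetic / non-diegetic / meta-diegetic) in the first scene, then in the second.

meta-diegetic, non-diegetic

Scene one: the music exists only inside Teodor's mind; Niko can't hear it → meta-diegetic.
Scene two: it's detached from Teodor entirely and plays over unrelated images with no in-world source — conventional underscore → non-diegetic.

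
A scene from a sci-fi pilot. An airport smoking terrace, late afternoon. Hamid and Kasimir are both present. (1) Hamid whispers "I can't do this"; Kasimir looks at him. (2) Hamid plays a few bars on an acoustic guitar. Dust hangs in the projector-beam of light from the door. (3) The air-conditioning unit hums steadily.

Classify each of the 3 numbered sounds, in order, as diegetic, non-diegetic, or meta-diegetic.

(1) is diegetic: on-screen dialogue — Hamid speaks and Kasimir is there to hear.
(2) is diegetic: a character is playing an acoustic guitar on screen.
(3) it's the actual ambient sound of the location → diegetic.

diegetic, diegetic, diegetic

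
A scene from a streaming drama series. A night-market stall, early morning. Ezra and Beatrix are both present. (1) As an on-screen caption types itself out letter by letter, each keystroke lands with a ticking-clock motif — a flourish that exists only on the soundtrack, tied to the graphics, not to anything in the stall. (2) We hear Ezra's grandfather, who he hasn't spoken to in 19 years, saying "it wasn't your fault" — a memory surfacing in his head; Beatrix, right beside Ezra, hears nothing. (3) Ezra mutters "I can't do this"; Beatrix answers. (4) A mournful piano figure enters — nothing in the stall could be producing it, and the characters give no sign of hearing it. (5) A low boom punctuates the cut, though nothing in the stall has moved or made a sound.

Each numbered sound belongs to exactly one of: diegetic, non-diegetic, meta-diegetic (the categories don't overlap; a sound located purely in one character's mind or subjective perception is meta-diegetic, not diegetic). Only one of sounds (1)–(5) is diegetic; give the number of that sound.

3

(1) is non-diegetic: the caption isn't part of the story world, so neither is the sound tied to it.
Sound (2): a remembered line, private to Ezra — not present in the room, not audible to Beatrix, so meta-diegetic.
(3) on-screen dialogue — Ezra speaks and Beatrix is there to hear → diegetic.
Sound (4): score with no on-screen or off-screen source; it exists for the audience alone, so non-diegetic.
(5) is non-diegetic: it's a sound-design accent with no in-world source; no one in the scene can hear it.
Only (3) is diegetic.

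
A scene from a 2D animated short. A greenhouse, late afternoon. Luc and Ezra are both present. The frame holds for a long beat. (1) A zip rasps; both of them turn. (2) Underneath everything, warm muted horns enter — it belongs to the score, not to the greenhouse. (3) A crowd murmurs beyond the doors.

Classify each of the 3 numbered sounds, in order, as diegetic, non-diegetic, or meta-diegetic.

diegetic, non-diegetic, diegetic

Sound (1): the sound comes from a zip physically present in the location, so diegetic.
Sound (2): score with no on-screen or off-screen source; it exists for the audience alone, so non-diegetic.
(3) a crowd is part of the location's real environment → diegetic.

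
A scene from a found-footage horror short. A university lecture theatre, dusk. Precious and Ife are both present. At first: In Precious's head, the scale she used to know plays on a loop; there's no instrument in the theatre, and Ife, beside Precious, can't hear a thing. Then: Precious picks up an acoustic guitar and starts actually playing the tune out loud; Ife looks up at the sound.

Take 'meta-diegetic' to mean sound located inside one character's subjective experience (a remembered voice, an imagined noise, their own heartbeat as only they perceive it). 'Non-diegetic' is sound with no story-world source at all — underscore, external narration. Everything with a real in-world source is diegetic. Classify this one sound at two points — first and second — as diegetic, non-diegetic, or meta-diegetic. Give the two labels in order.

First: the tune exists only as Precious's private memory; Ife can't hear it → meta-diegetic.
Second: Precious is now producing it live on an acoustic guitar, in the room, and Ife hears it → diegetic.

meta-diegetic, diegetic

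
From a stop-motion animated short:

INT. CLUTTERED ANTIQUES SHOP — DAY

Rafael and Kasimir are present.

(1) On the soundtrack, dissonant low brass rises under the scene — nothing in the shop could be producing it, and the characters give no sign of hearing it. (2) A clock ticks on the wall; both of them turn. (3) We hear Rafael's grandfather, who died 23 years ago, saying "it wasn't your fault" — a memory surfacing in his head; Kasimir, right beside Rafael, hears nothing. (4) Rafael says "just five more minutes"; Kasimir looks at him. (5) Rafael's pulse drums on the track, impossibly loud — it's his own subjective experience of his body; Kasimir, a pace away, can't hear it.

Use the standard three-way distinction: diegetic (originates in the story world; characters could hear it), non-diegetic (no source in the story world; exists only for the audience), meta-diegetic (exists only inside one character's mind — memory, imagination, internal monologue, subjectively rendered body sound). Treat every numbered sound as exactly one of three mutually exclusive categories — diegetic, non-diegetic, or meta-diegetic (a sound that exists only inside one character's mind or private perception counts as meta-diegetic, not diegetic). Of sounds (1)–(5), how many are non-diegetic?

Sound (1): it has no source in the story world and no character can hear it — it's underscore, so non-diegetic.
Sound (2): a clock is a real object/event in the scene's world, so diegetic.
(3) is meta-diegetic: it's Rafael's recollection rendered as sound; the other character can't hear it.
Sound (4): Rafael is a character speaking aloud in the scene, so diegetic.
Sound (5): it's Rafael's internal bodily sensation rendered as sound; only Rafael 'hears' it, so meta-diegetic.
Non-diegetic: (1) — that's 1.

1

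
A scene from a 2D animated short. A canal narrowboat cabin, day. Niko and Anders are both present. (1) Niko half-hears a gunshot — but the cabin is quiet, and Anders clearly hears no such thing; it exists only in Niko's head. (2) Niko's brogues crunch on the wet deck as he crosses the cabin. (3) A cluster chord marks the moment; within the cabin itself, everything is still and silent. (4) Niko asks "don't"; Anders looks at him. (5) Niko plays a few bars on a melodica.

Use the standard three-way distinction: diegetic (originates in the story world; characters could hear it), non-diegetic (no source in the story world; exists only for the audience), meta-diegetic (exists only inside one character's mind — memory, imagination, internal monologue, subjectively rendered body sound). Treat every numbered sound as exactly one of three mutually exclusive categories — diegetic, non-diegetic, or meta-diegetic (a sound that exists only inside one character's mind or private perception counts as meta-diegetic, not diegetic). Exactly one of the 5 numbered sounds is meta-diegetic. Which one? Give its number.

(1) Niko alone 'hears' it — an imagined sound, not present in the space → meta-diegetic.
(2) it's the physical sound of Niko moving in the space → diegetic.
Sound (3): an editorial stinger — it belongs to the cut, not the story world, so non-diegetic.
(4) is diegetic: Niko is a character speaking aloud in the scene.
Sound (5): the instrument and the performer are both in the scene, so diegetic.
Only (1) is meta-diegetic.

1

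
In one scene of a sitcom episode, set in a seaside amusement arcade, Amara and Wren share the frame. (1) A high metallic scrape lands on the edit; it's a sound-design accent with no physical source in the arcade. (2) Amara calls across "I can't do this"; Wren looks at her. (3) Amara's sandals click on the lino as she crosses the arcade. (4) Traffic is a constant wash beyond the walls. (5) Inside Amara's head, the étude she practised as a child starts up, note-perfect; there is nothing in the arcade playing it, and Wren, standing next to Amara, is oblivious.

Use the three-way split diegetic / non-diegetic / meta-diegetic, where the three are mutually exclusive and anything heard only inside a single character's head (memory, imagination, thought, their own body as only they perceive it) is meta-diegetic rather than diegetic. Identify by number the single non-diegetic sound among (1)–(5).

1

Sound (1): it's a sound-design accent with no in-world source; no one in the scene can hear it, so non-diegetic.
Sound (2): spoken by a character present in the story world, so diegetic.
Sound (3): a character's body making contact with the set — an in-world sound, so diegetic.
(4) it's the actual ambient sound of the location → diegetic.
Sound (5): the music is a memory playing inside Amara's mind alone; no real-world source, Wren can't hear it, so meta-diegetic.
Only (1) is non-diegetic.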